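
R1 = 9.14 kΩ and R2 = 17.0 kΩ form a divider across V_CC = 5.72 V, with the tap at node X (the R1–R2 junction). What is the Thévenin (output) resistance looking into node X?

Looking into X with the source shorted: R_th = R1·R2/(R1+R2) = 9.140 × 17.0/26.14 = 5.944 kΩ.

R_th ≈ 5.94 kΩ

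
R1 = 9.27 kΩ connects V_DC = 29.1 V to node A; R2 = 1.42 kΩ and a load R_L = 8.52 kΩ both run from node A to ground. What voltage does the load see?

V_out ≈ 3.38 V

First combine the lower leg with the load: R2 ‖ R_L = 1.217 kΩ.
Now apply the divider: V_out = 29.1 × 0.1161 = 3.377 V.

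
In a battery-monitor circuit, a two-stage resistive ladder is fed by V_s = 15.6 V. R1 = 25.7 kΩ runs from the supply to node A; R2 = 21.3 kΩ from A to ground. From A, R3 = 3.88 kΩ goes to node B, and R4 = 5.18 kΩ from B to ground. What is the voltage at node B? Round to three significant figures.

Node A sees R2 in parallel with the series input of stage 2, R3 + R4 = 9.060 kΩ.
R2 ‖ (R3+R4) = 6.356 kΩ.
So V_A = 15.6 × 0.1983 = 3.093 V.
Stage 2 is unloaded, so V_B = V_A · R4/(R3+R4) = 3.093 × 5.18/9.060 = 1.769 V.

V_B ≈ 1.77 V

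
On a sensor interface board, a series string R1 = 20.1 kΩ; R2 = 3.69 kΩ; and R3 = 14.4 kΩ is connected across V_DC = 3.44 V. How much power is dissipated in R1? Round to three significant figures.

P ≈ 0.163 mW

Series current I = V_DC/ΣR = 3.44/38.19 = 0.09008 mA.
P = I²R = 0.008114 × 20.1 = 0.1631 mW.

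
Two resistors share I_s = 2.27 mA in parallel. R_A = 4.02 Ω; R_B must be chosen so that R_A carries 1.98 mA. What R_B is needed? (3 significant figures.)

R_B ≈ 27.4 Ω

The fraction through R_A equals R_B/(R_A+R_B).
1.98/2.27 = R_B/(R_A + R_B) → R_B = R_A · (0.8722)/(1 − 0.8722) = 4.02 × 6.828 = 27.45 Ω.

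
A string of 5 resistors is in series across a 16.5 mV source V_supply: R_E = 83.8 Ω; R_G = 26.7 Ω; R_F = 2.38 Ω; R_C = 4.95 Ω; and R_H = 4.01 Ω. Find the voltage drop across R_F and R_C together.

V ≈ 0.993 mV

Total series resistance ΣR = 83.8 + 26.7 + 2.38 + 4.95 + 4.01 = 121.8 Ω.
R_{R_F..R_C} = 2.38 + 4.95 = 7.330 Ω.
V = V_supply · R/ΣR = 16.5 × 0.06016 = 0.9927 mV.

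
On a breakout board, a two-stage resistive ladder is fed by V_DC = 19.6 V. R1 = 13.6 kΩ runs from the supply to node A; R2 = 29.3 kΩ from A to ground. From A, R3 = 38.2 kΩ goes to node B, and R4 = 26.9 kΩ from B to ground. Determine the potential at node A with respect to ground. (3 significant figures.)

V_A ≈ 11.7 V

The second stage (R3 + R4 = 65.10 kΩ) loads node A in parallel with R2.
R2 ‖ (R3+R4) = 20.21 kΩ.
V_A = 19.6 × 20.21/(13.6 + 20.21) = 11.71 V.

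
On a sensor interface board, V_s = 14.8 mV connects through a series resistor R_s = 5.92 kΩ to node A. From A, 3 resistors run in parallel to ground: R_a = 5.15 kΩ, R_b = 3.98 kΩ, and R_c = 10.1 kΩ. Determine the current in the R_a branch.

I ≈ 0.680 µA

Equivalent of the parallel group: R_p = 1.837 kΩ.
V_A = 14.8 × 1.837/7.757 = 3.505 mV.
Branch current I = V_A/R_a = 3.505/5.15 = 0.6805 µA.
(Check via current divider: I_total = 1.908 µA; share G_k/ΣG = 0.3566 → same result.)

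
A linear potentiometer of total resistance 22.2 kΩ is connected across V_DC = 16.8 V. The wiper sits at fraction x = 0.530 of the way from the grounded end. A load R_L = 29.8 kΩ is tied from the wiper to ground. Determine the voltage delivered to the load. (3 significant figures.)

V_out ≈ 7.51 V

Split the track: R_lower = x·R_p = 11.77 kΩ, R_upper = (1−x)·R_p = 10.43 kΩ.
R_L loads the lower segment: effective lower R = 8.435 kΩ.
Loaded-divider output: V_out = 16.8 × 0.4470 = 7.510 V.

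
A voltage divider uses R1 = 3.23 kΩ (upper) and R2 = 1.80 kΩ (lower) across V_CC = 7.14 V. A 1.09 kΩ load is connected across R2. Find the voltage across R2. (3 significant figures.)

V_out ≈ 1.24 V

R2 ‖ R_L = (1.80 × 1.09)/(1.80 + 1.09) = 0.6789 kΩ.
Voltage divider with the loaded lower leg: V_out = 7.14 × 0.6789/(3.23 + 0.6789) = 7.14 × 0.1737 = 1.240 V.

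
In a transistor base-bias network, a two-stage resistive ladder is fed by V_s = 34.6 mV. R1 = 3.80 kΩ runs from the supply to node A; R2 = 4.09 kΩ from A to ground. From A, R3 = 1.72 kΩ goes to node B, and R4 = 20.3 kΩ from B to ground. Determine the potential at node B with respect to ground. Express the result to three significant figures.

V_B ≈ 15.2 mV

Node A sees R2 in parallel with the series input of stage 2, R3 + R4 = 22.02 kΩ.
R2 ‖ (R3+R4) = 3.449 kΩ.
So V_A = 34.6 × 0.4758 = 16.46 mV.
Stage 2 is unloaded, so V_B = V_A · R4/(R3+R4) = 16.46 × 20.3/22.02 = 15.18 mV.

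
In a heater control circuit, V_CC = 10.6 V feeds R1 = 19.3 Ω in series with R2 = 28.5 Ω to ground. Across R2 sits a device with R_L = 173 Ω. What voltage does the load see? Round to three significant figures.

V_out ≈ 5.93 V

R2 ‖ R_L = (28.5 × 173)/(28.5 + 173) = 24.47 Ω.
Voltage divider with the loaded lower leg: V_out = 10.6 × 24.47/(19.3 + 24.47) = 10.6 × 0.5590 = 5.926 V.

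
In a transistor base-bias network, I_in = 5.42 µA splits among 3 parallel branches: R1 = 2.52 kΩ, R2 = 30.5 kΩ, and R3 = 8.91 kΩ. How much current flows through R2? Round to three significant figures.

ΣG = 1/2.52 + 1/30.5 + 1/8.91 = 0.5418.
By the current-divider rule, I = I_in · G_k/ΣG = 5.42 × 0.06051 = 0.3280 µA.

I ≈ 0.328 µA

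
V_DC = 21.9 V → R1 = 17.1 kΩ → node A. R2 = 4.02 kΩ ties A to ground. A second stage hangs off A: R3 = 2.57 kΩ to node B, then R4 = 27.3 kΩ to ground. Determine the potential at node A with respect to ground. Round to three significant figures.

Looking into the second stage from A: R3 + R4 = 29.87 kΩ appears in parallel with R2.
R2 ‖ (R3+R4) = 3.543 kΩ.
First divider: V_A = V_DC · 3.543/(17.1 + 3.543) = 3.759 V.

V_A ≈ 3.76 V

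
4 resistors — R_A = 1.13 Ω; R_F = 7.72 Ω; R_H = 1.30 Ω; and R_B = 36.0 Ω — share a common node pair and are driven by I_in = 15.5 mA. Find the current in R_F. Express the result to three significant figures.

I ≈ 1.11 mA

Total conductance ΣG = 1/1.13 + 1/7.72 + 1/1.30 + 1/36.0 = 1.811 (units of 1/Ω).
Current divider: I(R_F) = I_in · G_k/ΣG = 15.5 × (0.1295/1.811) = 15.5 × 0.07151 = 1.108 mA.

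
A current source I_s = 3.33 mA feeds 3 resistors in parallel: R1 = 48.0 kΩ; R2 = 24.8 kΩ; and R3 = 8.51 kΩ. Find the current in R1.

ΣG = 1/48.0 + 1/24.8 + 1/8.51 = 0.1787.
R1 takes the fraction G_k/ΣG = 0.02083/0.1787 = 0.1166, so I = 3.33 × 0.1166 = 0.3883 mA.

I ≈ 0.388 mA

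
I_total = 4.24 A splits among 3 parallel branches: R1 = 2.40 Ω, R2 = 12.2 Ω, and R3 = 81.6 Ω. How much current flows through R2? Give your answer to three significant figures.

I ≈ 0.680 A

Total conductance ΣG = 1/2.40 + 1/12.2 + 1/81.6 = 0.5109 (units of 1/Ω).
By the current-divider rule, I = I_total · G_k/ΣG = 4.24 × 0.1604 = 0.6803 A.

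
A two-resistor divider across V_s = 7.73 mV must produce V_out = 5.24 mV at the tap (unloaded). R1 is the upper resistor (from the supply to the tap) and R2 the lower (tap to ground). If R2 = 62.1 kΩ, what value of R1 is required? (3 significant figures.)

R1 ≈ 29.5 kΩ

The divider ratio is R2/(R1+R2) = 5.24/7.73 = 0.6779.
So R1 = R2 · (V_s/V_out − 1) = 62.1 × (7.73/5.24 − 1) = 62.1 × 0.4752 = 29.51 kΩ.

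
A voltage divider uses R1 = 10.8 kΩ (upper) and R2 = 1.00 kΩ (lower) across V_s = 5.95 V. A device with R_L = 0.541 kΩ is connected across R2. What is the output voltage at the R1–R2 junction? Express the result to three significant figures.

V_out ≈ 0.187 V

The load sits in parallel with R2, giving an effective lower resistance R2' = R2·R_L/(R2+R_L) = 0.3511 kΩ.
Voltage divider with the loaded lower leg: V_out = 5.95 × 0.3511/(10.8 + 0.3511) = 5.95 × 0.03148 = 0.1873 V.
(Unloaded it would be 0.504 V; the load pulls it down.)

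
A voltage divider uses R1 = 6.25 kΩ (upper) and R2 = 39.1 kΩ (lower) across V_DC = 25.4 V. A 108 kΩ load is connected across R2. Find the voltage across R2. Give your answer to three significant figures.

R2 ‖ R_L = (39.1 × 108)/(39.1 + 108) = 28.71 kΩ.
Voltage divider with the loaded lower leg: V_out = 25.4 × 28.71/(6.25 + 28.71) = 25.4 × 0.8212 = 20.86 V.

V_out ≈ 20.9 V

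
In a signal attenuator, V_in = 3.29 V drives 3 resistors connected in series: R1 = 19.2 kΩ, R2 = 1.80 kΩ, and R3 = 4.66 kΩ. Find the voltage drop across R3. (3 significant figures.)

ΣR = 19.2 + 1.80 + 4.66 = 25.66 kΩ.
Voltage divider: V = V_in · (4.660 / 25.66) = 3.29 × 0.1816 = 0.5975 V.

V ≈ 0.597 V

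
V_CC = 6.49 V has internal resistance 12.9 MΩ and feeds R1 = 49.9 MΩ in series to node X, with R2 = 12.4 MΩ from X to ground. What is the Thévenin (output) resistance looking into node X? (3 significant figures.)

R1' = 12.9 + 49.9 = 62.80 MΩ (source resistance + R1).
With V_CC suppressed (replaced by a short), R_th = R1' ‖ R2 = (62.80 × 12.4)/(62.80 + 12.4) = 10.36 MΩ.

R_th ≈ 10.4 MΩ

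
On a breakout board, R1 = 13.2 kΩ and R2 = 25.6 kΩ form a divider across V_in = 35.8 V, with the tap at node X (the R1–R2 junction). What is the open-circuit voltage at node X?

V_th is the unloaded tap voltage: V_in · R2/(R1+R2) = 35.8 × 0.6598 = 23.62 V.

V_th ≈ 23.6 V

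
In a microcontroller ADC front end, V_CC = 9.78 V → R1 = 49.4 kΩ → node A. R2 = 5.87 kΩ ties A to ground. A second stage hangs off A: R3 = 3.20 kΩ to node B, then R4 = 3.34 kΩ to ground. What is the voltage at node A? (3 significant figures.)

Looking into the second stage from A: R3 + R4 = 6.540 kΩ appears in parallel with R2.
R2 ‖ (R3+R4) = 3.093 kΩ.
So V_A = 9.78 × 0.05893 = 0.5763 V.

V_A ≈ 0.576 V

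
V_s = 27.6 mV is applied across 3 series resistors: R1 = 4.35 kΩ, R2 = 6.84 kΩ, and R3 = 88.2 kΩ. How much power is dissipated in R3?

P ≈ 6.80 nW

ΣR = 99.39 kΩ → I = 27.6/99.39 = 0.2777 µA.
V(R3) = I·R = 24.49 mV; P = V·I = 24.49 × 0.2777 = 6.801 nW.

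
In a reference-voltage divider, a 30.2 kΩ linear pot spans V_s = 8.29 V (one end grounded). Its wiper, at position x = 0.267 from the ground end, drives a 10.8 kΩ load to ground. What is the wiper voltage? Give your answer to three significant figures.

V_out ≈ 1.43 V

Lower segment x·R_p = 8.063 kΩ; upper segment (1−x)·R_p = 22.14 kΩ.
R_L loads the lower segment: effective lower R = 4.617 kΩ.
Loaded-divider output: V_out = 8.29 × 0.1726 = 1.431 V.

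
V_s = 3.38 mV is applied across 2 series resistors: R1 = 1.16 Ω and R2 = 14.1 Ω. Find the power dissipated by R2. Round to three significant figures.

P ≈ 0.692 µW

Series current I = V_s/ΣR = 3.38/15.26 = 0.2215 mA.
P = I²R = 0.04906 × 14.1 = 0.6917 µW.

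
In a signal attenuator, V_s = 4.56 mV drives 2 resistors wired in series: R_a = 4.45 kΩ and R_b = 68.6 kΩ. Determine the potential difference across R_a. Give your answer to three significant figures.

ΣR = 4.45 + 68.6 = 73.05 kΩ.
By the voltage-divider rule, V = 4.56 × 4.450/73.05 = 0.2778 mV.

V ≈ 0.278 mV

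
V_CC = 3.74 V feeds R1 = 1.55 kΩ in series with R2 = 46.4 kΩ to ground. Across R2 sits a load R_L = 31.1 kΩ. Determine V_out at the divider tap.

R2 ‖ R_L = (46.4 × 31.1)/(46.4 + 31.1) = 18.62 kΩ.
Then V_out = V_CC · R2'/(R1 + R2') = 3.74 × 18.62/20.17 = 3.453 V.

V_out ≈ 3.45 V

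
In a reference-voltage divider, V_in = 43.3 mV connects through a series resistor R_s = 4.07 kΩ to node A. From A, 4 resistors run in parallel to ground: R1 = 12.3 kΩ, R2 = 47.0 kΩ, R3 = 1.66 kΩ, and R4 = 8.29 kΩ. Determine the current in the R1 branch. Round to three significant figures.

Equivalent of the parallel group: R_p = 1.211 kΩ.
Node voltage V_A = V_in · R_p/(R_s + R_p) = 43.3 × 0.2293 = 9.931 mV.
Branch current I = V_A/R1 = 9.931/12.3 = 0.8074 µA.
(Equivalently: I_total = 8.199 µA, then current-divider fraction G_k/ΣG = 0.09847.)

I ≈ 0.807 µA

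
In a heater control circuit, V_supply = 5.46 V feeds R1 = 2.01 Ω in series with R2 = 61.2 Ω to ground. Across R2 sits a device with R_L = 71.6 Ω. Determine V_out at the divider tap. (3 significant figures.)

First combine the lower leg with the load: R2 ‖ R_L = 33.00 Ω.
Voltage divider with the loaded lower leg: V_out = 5.46 × 33.00/(2.01 + 33.00) = 5.46 × 0.9426 = 5.146 V.

V_out ≈ 5.15 V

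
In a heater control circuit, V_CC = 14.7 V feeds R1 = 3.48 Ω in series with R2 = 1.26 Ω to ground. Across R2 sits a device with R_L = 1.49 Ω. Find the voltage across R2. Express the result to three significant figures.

V_out ≈ 2.41 V

First combine the lower leg with the load: R2 ‖ R_L = 0.6827 Ω.
Then V_out = V_CC · R2'/(R1 + R2') = 14.7 × 0.6827/4.163 = 2.411 V.
(Unloaded it would be 3.91 V; the load pulls it down.)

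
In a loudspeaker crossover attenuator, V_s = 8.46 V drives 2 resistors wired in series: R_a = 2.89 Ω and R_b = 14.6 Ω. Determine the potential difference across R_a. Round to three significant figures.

ΣR = 2.89 + 14.6 = 17.49 Ω.
V = V_s · R/ΣR = 8.46 × 0.1652 = 1.398 V.

V ≈ 1.40 V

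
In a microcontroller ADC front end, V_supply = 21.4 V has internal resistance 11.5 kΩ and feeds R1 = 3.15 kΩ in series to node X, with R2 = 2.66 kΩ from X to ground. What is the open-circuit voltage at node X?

V_th ≈ 3.29 V

R1' = 11.5 + 3.15 = 14.65 kΩ (source resistance + R1).
With X open, the divider is unloaded: V_th = 21.4 × 2.66/17.31 = 3.289 V.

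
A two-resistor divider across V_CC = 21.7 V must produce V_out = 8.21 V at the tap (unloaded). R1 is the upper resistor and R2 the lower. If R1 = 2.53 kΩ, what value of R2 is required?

The divider ratio is R2/(R1+R2) = 8.21/21.7 = 0.3783.
R2 = R1 · 0.3783/(1 − 0.3783) = 1.540 kΩ.

R2 ≈ 1.54 kΩ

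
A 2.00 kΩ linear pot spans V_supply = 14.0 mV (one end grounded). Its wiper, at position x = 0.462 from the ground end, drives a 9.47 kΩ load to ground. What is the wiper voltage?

V_out ≈ 6.15 mV

The pot divides into 1.076 kΩ above the wiper and 0.9240 kΩ below.
Lower segment in parallel with the load: 0.9240 ‖ 9.47 = 0.8419 kΩ.
V_out = 14.0 × 0.8419/(1.076 + 0.8419) = 6.145 mV.
(Unloaded: V_out = x·V_supply = 6.47 mV.)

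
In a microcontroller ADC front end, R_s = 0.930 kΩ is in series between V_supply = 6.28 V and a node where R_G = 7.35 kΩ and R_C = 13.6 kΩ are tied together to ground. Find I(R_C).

Parallel bank: R_p = 1/(1/7.35 + 1/13.6) = 4.771 kΩ.
V_A = 6.28 × 4.771/5.701 = 5.256 V.
I(R_C) = V_A / R_C = 5.256/13.6 = 0.3864 mA.

I ≈ 0.386 mA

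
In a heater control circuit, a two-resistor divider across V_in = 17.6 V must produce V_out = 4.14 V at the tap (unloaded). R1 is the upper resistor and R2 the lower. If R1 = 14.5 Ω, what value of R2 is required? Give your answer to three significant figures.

V_out/V_in = R2/(R1+R2) = 0.2352.
R2 = R1 · 0.2352/(1 − 0.2352) = 4.460 Ω.

R2 ≈ 4.46 Ω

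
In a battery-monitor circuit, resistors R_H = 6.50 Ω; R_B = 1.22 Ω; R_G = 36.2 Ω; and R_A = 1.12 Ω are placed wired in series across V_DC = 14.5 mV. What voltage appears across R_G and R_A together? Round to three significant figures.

Series total: ΣR = 6.50 + 1.22 + 36.2 + 1.12 = 45.04 Ω.
R_{R_G..R_A} = 36.2 + 1.12 = 37.32 Ω.
V = V_DC · R/ΣR = 14.5 × 0.8286 = 12.01 mV.

V ≈ 12.0 mV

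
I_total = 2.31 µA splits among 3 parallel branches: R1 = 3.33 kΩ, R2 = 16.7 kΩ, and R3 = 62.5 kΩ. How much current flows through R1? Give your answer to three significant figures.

Total conductance ΣG = 1/3.33 + 1/16.7 + 1/62.5 = 0.3762 (units of 1/kΩ).
By the current-divider rule, I = I_total · G_k/ΣG = 2.31 × 0.7983 = 1.844 µA.

I ≈ 1.84 µA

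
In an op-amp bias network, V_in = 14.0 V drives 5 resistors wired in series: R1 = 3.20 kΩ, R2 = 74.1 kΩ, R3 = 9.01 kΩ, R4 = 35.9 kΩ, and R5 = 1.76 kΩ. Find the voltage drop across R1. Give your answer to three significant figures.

V ≈ 0.361 V

ΣR = 3.20 + 74.1 + 9.01 + 35.9 + 1.76 = 124.0 kΩ.
V = V_in · R/ΣR = 14.0 × 0.02581 = 0.3614 V.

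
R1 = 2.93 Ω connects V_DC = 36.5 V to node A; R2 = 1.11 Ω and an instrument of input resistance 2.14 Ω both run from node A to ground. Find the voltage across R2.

V_out ≈ 7.29 V

R2 ‖ R_L = (1.11 × 2.14)/(1.11 + 2.14) = 0.7309 Ω.
Now apply the divider: V_out = 36.5 × 0.1996 = 7.287 V.
(Unloaded it would be 10.0 V; the load pulls it down.)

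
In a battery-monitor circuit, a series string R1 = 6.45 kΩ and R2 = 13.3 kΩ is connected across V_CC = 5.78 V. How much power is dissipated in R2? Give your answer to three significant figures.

P ≈ 1.14 mW

ΣR = 19.75 kΩ → I = 5.78/19.75 = 0.2927 mA.
V(R2) = I·R = 3.892 V; P = V·I = 3.892 × 0.2927 = 1.139 mW.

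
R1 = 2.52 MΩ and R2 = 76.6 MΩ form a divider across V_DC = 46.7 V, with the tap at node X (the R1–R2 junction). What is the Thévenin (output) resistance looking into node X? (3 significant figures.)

With V_DC suppressed (replaced by a short), R_th = R1 ‖ R2 = (2.520 × 76.6)/(2.520 + 76.6) = 2.440 MΩ.

R_th ≈ 2.44 MΩ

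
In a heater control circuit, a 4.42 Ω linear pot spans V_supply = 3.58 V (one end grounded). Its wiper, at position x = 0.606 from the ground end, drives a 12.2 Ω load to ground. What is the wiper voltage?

The pot divides into 1.741 Ω above the wiper and 2.679 Ω below.
Lower segment in parallel with the load: 2.679 ‖ 12.2 = 2.196 Ω.
Then V_out = V_supply · 2.196/(1.741 + 2.196) = 1.997 V.

V_out ≈ 2.00 V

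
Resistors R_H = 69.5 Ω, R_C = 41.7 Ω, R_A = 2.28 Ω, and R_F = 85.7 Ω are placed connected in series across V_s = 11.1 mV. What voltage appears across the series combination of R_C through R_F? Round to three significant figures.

V ≈ 7.23 mV

ΣR = 69.5 + 41.7 + 2.28 + 85.7 = 199.2 Ω.
R_{R_C..R_F} = 41.7 + 2.28 + 85.7 = 129.7 Ω.
V = V_s · R/ΣR = 11.1 × 0.6511 = 7.227 mV.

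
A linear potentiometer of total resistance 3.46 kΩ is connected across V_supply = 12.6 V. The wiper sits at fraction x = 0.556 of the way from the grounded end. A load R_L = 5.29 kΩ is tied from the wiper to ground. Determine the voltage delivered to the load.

Split the track: R_lower = x·R_p = 1.924 kΩ, R_upper = (1−x)·R_p = 1.536 kΩ.
Lower segment in parallel with the load: 1.924 ‖ 5.29 = 1.411 kΩ.
Then V_out = V_supply · 1.411/(1.536 + 1.411) = 6.032 V.

V_out ≈ 6.03 V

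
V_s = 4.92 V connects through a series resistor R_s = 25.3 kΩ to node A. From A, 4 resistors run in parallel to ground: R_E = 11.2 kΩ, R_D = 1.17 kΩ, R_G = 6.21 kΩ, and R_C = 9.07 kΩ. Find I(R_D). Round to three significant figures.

Equivalent of the parallel group: R_p = 0.8229 kΩ.
Node voltage V_A = V_s · R_p/(R_s + R_p) = 4.92 × 0.03150 = 0.1550 V.
Branch current I = V_A/R_D = 0.1550/1.17 = 0.1325 mA.
(Check via current divider: I_total = 0.1883 mA; share G_k/ΣG = 0.7033 → same result.)

I ≈ 0.132 mA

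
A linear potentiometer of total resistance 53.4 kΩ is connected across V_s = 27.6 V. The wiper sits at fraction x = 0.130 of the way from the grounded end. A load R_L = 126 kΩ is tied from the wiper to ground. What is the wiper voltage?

V_out ≈ 3.42 V

Lower segment x·R_p = 6.942 kΩ; upper segment (1−x)·R_p = 46.46 kΩ.
(x·R_p) ‖ R_L = 6.580 kΩ.
V_out = 27.6 × 6.580/(46.46 + 6.580) = 3.424 V.
(Unloaded: V_out = x·V_s = 3.59 V.)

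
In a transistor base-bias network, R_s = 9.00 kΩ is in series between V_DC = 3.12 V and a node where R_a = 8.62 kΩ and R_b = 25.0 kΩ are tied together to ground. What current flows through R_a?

I ≈ 0.151 mA

Equivalent of the parallel group: R_p = 6.410 kΩ.
Node voltage V_A = V_DC · R_p/(R_s + R_p) = 3.12 × 0.4160 = 1.298 V.
Branch current I = V_A/R_a = 1.298/8.62 = 0.1506 mA.
(Equivalently: I_total = 0.2025 mA, then current-divider fraction G_k/ΣG = 0.7436.)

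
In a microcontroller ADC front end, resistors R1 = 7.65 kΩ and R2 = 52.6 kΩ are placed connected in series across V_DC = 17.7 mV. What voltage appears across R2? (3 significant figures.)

V ≈ 15.5 mV

Total series resistance ΣR = 7.65 + 52.6 = 60.25 kΩ.
By the voltage-divider rule, V = 17.7 × 52.60/60.25 = 15.45 mV.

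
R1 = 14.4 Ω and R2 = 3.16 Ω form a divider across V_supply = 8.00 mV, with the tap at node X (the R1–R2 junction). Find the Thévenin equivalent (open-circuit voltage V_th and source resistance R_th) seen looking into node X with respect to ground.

V_th ≈ 1.44 mV, R_th ≈ 2.59 Ω

With X open, the divider is unloaded: V_th = 8.00 × 3.16/17.56 = 1.440 mV.
Zeroing V_supply shorts the top of R1 to ground, so R_th = R1 ‖ R2 = 2.591 Ω.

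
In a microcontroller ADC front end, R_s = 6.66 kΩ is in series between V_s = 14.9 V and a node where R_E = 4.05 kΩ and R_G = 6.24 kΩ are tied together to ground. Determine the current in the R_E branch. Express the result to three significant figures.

Parallel bank: R_p = 1/(1/4.05 + 1/6.24) = 2.456 kΩ.
V_A = 14.9 × 2.456/9.116 = 4.014 V.
Branch current I = V_A/R_E = 4.014/4.05 = 0.9912 mA.
(Check via current divider: I_total = 1.634 mA; share G_k/ΣG = 0.6064 → same result.)

I ≈ 0.991 mA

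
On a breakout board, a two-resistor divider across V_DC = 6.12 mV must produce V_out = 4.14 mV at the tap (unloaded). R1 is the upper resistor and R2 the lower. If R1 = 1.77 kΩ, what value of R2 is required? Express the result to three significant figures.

R2 ≈ 3.70 kΩ

V_out/V_DC = R2/(R1+R2) = 0.6765.
Rearranging, R2 = R1·k/(1−k) = 1.77 × 2.091 = 3.701 kΩ.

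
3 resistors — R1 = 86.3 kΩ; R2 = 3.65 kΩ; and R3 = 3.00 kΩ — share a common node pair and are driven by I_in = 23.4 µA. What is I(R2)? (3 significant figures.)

I ≈ 10.4 µA

Total conductance ΣG = 1/86.3 + 1/3.65 + 1/3.00 = 0.6189 (units of 1/kΩ).
By the current-divider rule, I = I_in · G_k/ΣG = 23.4 × 0.4427 = 10.36 µA.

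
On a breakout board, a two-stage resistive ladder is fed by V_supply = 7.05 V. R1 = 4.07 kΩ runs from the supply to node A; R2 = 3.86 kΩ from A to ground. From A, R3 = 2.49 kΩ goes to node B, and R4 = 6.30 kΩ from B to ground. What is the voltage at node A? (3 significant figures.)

Looking into the second stage from A: R3 + R4 = 8.790 kΩ appears in parallel with R2.
Effective lower resistance at A: R2 ‖ 8.790 = 2.682 kΩ.
So V_A = 7.05 × 0.3972 = 2.800 V.

V_A ≈ 2.80 V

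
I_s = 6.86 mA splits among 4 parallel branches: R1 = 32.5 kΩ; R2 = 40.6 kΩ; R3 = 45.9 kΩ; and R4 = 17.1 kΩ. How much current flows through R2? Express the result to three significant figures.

Total conductance ΣG = 1/32.5 + 1/40.6 + 1/45.9 + 1/17.1 = 0.1357 (units of 1/kΩ).
Current divider: I(R2) = I_s · G_k/ΣG = 6.86 × (0.02463/0.1357) = 6.86 × 0.1816 = 1.245 mA.

I ≈ 1.25 mA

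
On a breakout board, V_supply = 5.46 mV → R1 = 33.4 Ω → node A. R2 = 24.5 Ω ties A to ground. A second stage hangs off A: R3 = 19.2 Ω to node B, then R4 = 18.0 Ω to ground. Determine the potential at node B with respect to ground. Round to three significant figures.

V_B ≈ 0.810 mV

Node A sees R2 in parallel with the series input of stage 2, R3 + R4 = 37.20 Ω.
Effective lower resistance at A: R2 ‖ 37.20 = 14.77 Ω.
First divider: V_A = V_supply · 14.77/(33.4 + 14.77) = 1.674 mV.
Stage 2 is unloaded, so V_B = V_A · R4/(R3+R4) = 1.674 × 18.0/37.20 = 0.8101 mV.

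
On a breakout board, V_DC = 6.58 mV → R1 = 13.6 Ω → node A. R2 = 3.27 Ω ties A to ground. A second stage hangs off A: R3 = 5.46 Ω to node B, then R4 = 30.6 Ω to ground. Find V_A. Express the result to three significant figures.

Looking into the second stage from A: R3 + R4 = 36.06 Ω appears in parallel with R2.
Effective lower resistance at A: R2 ‖ 36.06 = 2.998 Ω.
V_A = 6.58 × 2.998/(13.6 + 2.998) = 1.189 mV.

V_A ≈ 1.19 mV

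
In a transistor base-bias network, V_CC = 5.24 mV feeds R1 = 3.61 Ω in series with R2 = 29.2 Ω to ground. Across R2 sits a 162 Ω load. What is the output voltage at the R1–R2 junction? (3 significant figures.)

V_out ≈ 4.57 mV

R2 ‖ R_L = (29.2 × 162)/(29.2 + 162) = 24.74 Ω.
Then V_out = V_CC · R2'/(R1 + R2') = 5.24 × 24.74/28.35 = 4.573 mV.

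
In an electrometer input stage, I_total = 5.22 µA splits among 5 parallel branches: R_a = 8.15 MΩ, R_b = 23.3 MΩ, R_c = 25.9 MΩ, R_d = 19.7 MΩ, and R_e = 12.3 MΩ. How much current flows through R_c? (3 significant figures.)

I ≈ 0.599 µA

Conductances: ΣG = 1/8.15 + 1/23.3 + 1/25.9 + 1/19.7 + 1/12.3 = 0.3363 (1/MΩ).
By the current-divider rule, I = I_total · G_k/ΣG = 5.22 × 0.1148 = 0.5993 µA.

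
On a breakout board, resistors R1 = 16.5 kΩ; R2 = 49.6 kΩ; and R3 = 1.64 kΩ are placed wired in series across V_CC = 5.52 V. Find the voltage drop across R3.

Series total: ΣR = 16.5 + 49.6 + 1.64 = 67.74 kΩ.
V = V_CC · R/ΣR = 5.52 × 0.02421 = 0.1336 V.

V ≈ 0.134 V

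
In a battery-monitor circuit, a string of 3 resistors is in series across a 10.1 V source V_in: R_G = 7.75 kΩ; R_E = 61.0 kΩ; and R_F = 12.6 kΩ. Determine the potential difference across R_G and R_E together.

V ≈ 8.54 V

ΣR = 7.75 + 61.0 + 12.6 = 81.35 kΩ.
R_{R_G..R_E} = 7.75 + 61.0 = 68.75 kΩ.
Voltage divider: V = V_in · (68.75 / 81.35) = 10.1 × 0.8451 = 8.536 V.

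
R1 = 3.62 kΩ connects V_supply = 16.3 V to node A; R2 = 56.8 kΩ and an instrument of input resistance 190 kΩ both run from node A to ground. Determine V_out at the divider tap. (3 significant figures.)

The load sits in parallel with R2, giving an effective lower resistance R2' = R2·R_L/(R2+R_L) = 43.73 kΩ.
Voltage divider with the loaded lower leg: V_out = 16.3 × 43.73/(3.62 + 43.73) = 16.3 × 0.9235 = 15.05 V.
(Unloaded it would be 15.3 V; the load pulls it down.)

V_out ≈ 15.1 V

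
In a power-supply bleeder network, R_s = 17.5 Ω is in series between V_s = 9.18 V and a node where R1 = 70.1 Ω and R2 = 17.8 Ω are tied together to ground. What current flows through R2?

I ≈ 0.231 A

Parallel bank: R_p = 1/(1/70.1 + 1/17.8) = 14.20 Ω.
Node voltage V_A = V_s · R_p/(R_s + R_p) = 9.18 × 0.4479 = 4.111 V.
I(R2) = V_A / R2 = 4.111/17.8 = 0.2310 A.
(Equivalently: I_total = 0.2896 A, then current-divider fraction G_k/ΣG = 0.7975.)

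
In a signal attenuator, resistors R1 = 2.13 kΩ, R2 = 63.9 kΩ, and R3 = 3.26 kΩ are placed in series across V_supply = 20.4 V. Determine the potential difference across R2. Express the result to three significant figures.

V ≈ 18.8 V

Total series resistance ΣR = 2.13 + 63.9 + 3.26 = 69.29 kΩ.
V = V_supply · R/ΣR = 20.4 × 0.9222 = 18.81 V.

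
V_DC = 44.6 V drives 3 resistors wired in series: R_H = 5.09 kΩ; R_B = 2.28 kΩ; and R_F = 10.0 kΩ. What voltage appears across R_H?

V ≈ 13.1 V

ΣR = 5.09 + 2.28 + 10.0 = 17.37 kΩ.
By the voltage-divider rule, V = 44.6 × 5.090/17.37 = 13.07 V.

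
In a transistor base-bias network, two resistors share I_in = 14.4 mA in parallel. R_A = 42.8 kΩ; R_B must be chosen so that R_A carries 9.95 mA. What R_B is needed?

In a two-way split, I_A/I_in = R_B/(R_A + R_B).
With f = 0.6910, R_B = R_A · f/(1−f) = 42.8 × 2.236 = 95.70 kΩ.

R_B ≈ 95.7 kΩ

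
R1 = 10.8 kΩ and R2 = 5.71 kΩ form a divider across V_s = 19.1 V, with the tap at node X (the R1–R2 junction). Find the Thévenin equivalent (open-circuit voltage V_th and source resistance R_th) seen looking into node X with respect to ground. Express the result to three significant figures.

With X open, the divider is unloaded: V_th = 19.1 × 5.71/16.51 = 6.606 V.
Looking into X with the source shorted: R_th = R1·R2/(R1+R2) = 10.80 × 5.71/16.51 = 3.735 kΩ.

V_th ≈ 6.61 V, R_th ≈ 3.74 kΩ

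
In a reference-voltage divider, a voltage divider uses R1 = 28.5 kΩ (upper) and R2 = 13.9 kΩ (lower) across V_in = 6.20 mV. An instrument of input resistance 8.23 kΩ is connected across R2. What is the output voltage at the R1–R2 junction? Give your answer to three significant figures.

V_out ≈ 0.952 mV

First combine the lower leg with the load: R2 ‖ R_L = 5.169 kΩ.
Voltage divider with the loaded lower leg: V_out = 6.20 × 5.169/(28.5 + 5.169) = 6.20 × 0.1535 = 0.9519 mV.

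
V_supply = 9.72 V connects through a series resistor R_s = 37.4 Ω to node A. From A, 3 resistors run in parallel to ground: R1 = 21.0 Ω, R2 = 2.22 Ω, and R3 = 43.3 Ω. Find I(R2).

Combine the parallel branches: R_p = (1/21.0 + 1/2.22 + 1/43.3)⁻¹ = 1.919 Ω.
Node voltage V_A = V_supply · R_p/(R_s + R_p) = 9.72 × 0.04880 = 0.4743 V.
I(R2) = V_A / R2 = 0.4743/2.22 = 0.2137 A.
(Check via current divider: I_total = 0.2472 A; share G_k/ΣG = 0.8643 → same result.)

I ≈ 0.214 A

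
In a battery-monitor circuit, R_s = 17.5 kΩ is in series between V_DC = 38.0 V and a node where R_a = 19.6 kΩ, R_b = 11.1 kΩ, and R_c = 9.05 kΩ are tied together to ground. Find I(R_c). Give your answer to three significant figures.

Equivalent of the parallel group: R_p = 3.974 kΩ.
V_A = 38.0 × 3.974/21.47 = 7.033 V.
I(R_c) = V_A / R_c = 7.033/9.05 = 0.7771 mA.

I ≈ 0.777 mA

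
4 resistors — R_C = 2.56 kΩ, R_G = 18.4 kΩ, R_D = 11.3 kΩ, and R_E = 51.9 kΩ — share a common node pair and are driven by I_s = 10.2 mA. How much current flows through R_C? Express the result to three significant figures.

Conductances: ΣG = 1/2.56 + 1/18.4 + 1/11.3 + 1/51.9 = 0.5527 (1/kΩ).
By the current-divider rule, I = I_s · G_k/ΣG = 10.2 × 0.7067 = 7.208 mA.

I ≈ 7.21 mA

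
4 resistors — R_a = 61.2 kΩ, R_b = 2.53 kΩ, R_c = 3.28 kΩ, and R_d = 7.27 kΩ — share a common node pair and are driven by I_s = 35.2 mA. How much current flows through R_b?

I ≈ 16.3 mA

ΣG = 1/61.2 + 1/2.53 + 1/3.28 + 1/7.27 = 0.8540.
By the current-divider rule, I = I_s · G_k/ΣG = 35.2 × 0.4628 = 16.29 mA.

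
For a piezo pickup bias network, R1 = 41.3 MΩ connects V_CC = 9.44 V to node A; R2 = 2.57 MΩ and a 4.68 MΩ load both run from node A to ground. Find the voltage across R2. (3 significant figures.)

First combine the lower leg with the load: R2 ‖ R_L = 1.659 MΩ.
Voltage divider with the loaded lower leg: V_out = 9.44 × 1.659/(41.3 + 1.659) = 9.44 × 0.03862 = 0.3646 V.

V_out ≈ 0.365 V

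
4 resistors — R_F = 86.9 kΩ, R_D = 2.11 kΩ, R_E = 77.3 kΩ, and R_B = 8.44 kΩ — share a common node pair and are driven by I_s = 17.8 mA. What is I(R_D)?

Total conductance ΣG = 1/86.9 + 1/2.11 + 1/77.3 + 1/8.44 = 0.6169 (units of 1/kΩ).
R_D takes the fraction G_k/ΣG = 0.4739/0.6169 = 0.7683, so I = 17.8 × 0.7683 = 13.68 mA.

I ≈ 13.7 mA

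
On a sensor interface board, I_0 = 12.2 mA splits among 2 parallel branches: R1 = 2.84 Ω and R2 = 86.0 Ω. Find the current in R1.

I ≈ 11.8 mA

Two-branch current divider: I_k = I_0 · R_other/(R_1 + R_2).
I(R1) = 12.2 × 86.0/(2.84 + 86.0) = 12.2 × 0.9680 = 11.81 mA.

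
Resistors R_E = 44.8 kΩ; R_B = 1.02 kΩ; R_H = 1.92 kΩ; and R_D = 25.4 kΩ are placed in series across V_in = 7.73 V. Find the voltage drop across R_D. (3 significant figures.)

Series total: ΣR = 44.8 + 1.02 + 1.92 + 25.4 = 73.14 kΩ.
By the voltage-divider rule, V = 7.73 × 25.40/73.14 = 2.684 V.

V ≈ 2.68 V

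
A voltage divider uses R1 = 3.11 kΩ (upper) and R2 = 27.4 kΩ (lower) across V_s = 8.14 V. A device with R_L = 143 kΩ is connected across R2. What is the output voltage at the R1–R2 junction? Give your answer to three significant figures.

V_out ≈ 7.17 V

R2 ‖ R_L = (27.4 × 143)/(27.4 + 143) = 22.99 kΩ.
Then V_out = V_s · R2'/(R1 + R2') = 8.14 × 22.99/26.10 = 7.170 V.
(Unloaded it would be 7.31 V; the load pulls it down.)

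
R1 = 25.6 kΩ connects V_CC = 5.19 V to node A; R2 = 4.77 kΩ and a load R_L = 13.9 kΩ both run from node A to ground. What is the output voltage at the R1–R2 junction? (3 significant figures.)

First combine the lower leg with the load: R2 ‖ R_L = 3.551 kΩ.
Now apply the divider: V_out = 5.19 × 0.1218 = 0.6323 V.

V_out ≈ 0.632 V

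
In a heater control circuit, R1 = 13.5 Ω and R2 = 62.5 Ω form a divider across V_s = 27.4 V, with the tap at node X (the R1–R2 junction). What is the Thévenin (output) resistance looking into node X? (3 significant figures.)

R_th ≈ 11.1 Ω

Looking into X with the source shorted: R_th = R1·R2/(R1+R2) = 13.50 × 62.5/76.00 = 11.10 Ω.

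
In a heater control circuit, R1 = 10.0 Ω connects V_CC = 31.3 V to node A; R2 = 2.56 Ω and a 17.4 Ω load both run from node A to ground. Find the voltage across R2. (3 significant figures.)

V_out ≈ 5.71 V

The load sits in parallel with R2, giving an effective lower resistance R2' = R2·R_L/(R2+R_L) = 2.232 Ω.
Voltage divider with the loaded lower leg: V_out = 31.3 × 2.232/(10.0 + 2.232) = 31.3 × 0.1824 = 5.711 V.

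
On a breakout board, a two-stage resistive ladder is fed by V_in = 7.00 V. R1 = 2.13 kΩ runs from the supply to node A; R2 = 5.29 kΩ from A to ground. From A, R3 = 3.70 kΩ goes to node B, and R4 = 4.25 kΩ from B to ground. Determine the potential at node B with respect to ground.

V_B ≈ 2.24 V

Node A sees R2 in parallel with the series input of stage 2, R3 + R4 = 7.950 kΩ.
R2 ‖ (R3+R4) = 3.176 kΩ.
V_A = 7.00 × 3.176/(2.13 + 3.176) = 4.190 V.
Stage 2 is unloaded, so V_B = V_A · R4/(R3+R4) = 4.190 × 4.25/7.950 = 2.240 V.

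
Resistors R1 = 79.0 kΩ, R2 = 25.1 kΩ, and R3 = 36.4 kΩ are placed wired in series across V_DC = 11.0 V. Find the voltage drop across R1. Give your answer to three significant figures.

ΣR = 79.0 + 25.1 + 36.4 = 140.5 kΩ.
Voltage divider: V = V_DC · (79.00 / 140.5) = 11.0 × 0.5623 = 6.185 V.

V ≈ 6.19 V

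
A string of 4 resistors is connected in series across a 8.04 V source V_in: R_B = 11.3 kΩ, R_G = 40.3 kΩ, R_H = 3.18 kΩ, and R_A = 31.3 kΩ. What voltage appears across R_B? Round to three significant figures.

V ≈ 1.06 V

Series total: ΣR = 11.3 + 40.3 + 3.18 + 31.3 = 86.08 kΩ.
By the voltage-divider rule, V = 8.04 × 11.30/86.08 = 1.055 V.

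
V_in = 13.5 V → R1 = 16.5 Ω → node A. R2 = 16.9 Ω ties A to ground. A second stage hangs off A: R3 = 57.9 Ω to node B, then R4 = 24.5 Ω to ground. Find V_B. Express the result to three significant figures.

Node A sees R2 in parallel with the series input of stage 2, R3 + R4 = 82.40 Ω.
Effective lower resistance at A: R2 ‖ 82.40 = 14.02 Ω.
So V_A = 13.5 × 0.4594 = 6.202 V.
V_B = V_A × 0.2973 = 1.844 V.

V_B ≈ 1.84 V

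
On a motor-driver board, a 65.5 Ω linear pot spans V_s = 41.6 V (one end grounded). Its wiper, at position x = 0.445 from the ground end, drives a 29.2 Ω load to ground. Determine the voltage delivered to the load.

Lower segment x·R_p = 29.15 Ω; upper segment (1−x)·R_p = 36.35 Ω.
(x·R_p) ‖ R_L = 14.59 Ω.
Loaded-divider output: V_out = 41.6 × 0.2864 = 11.91 V.

V_out ≈ 11.9 V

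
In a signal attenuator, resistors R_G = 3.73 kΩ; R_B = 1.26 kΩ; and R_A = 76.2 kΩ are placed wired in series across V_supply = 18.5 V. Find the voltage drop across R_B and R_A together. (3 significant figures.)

V ≈ 17.7 V

ΣR = 3.73 + 1.26 + 76.2 = 81.19 kΩ.
R_{R_B..R_A} = 1.26 + 76.2 = 77.46 kΩ.
Voltage divider: V = V_supply · (77.46 / 81.19) = 18.5 × 0.9541 = 17.65 V.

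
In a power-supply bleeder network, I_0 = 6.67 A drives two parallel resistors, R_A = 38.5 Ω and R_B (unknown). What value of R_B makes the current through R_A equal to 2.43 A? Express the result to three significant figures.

The fraction through R_A equals R_B/(R_A+R_B).
With f = 0.3643, R_B = R_A · f/(1−f) = 38.5 × 0.5731 = 22.06 Ω.

R_B ≈ 22.1 Ω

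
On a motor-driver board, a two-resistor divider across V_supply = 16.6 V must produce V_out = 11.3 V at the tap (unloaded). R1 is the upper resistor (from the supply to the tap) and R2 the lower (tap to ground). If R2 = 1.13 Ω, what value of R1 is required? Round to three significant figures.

R1 ≈ 0.530 Ω

The divider ratio is R2/(R1+R2) = 11.3/16.6 = 0.6807.
Rearranging, R1 = R2·(1−k)/k = 1.13 × 0.4690 = 0.5300 Ω.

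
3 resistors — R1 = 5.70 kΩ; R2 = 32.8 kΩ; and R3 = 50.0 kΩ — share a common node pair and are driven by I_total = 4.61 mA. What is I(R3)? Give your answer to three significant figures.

Total conductance ΣG = 1/5.70 + 1/32.8 + 1/50.0 = 0.2259 (units of 1/kΩ).
Current divider: I(R3) = I_total · G_k/ΣG = 4.61 × (0.02000/0.2259) = 4.61 × 0.08852 = 0.4081 mA.

I ≈ 0.408 mA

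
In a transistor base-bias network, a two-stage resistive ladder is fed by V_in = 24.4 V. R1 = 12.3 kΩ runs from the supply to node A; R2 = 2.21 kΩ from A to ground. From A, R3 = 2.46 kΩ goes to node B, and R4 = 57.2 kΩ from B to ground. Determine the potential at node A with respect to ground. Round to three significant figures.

V_A ≈ 3.60 V

Looking into the second stage from A: R3 + R4 = 59.66 kΩ appears in parallel with R2.
Effective lower resistance at A: R2 ‖ 59.66 = 2.131 kΩ.
First divider: V_A = V_in · 2.131/(12.3 + 2.131) = 3.603 V.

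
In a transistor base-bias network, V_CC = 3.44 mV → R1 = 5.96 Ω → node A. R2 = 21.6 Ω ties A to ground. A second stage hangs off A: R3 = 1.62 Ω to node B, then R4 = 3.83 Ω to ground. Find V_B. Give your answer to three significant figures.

V_B ≈ 1.02 mV

Node A sees R2 in parallel with the series input of stage 2, R3 + R4 = 5.450 Ω.
Effective lower resistance at A: R2 ‖ 5.450 = 4.352 Ω.
So V_A = 3.44 × 0.4220 = 1.452 mV.
V_B = V_A × 0.7028 = 1.020 mV.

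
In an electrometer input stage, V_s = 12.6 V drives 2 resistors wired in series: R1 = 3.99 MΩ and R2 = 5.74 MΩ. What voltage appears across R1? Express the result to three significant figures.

V ≈ 5.17 V

Total series resistance ΣR = 3.99 + 5.74 = 9.730 MΩ.
Voltage divider: V = V_s · (3.990 / 9.730) = 12.6 × 0.4101 = 5.167 V.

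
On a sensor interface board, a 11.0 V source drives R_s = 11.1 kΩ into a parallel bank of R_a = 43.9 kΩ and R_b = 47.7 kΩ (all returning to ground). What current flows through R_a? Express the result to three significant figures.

I ≈ 0.169 mA

Equivalent of the parallel group: R_p = 22.86 kΩ.
V_A by voltage divider: V_A = 11.0 × 22.86/(11.1 + 22.86) = 7.405 V.
I(R_a) = V_A / R_a = 7.405/43.9 = 0.1687 mA.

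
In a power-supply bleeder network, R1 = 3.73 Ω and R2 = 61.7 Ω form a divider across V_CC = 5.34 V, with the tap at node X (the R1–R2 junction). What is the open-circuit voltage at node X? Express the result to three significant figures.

V_th ≈ 5.04 V

With X open, the divider is unloaded: V_th = 5.34 × 61.7/65.43 = 5.036 V.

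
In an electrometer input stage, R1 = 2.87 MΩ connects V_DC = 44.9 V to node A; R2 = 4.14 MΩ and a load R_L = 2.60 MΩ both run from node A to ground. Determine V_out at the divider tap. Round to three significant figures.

The load sits in parallel with R2, giving an effective lower resistance R2' = R2·R_L/(R2+R_L) = 1.597 MΩ.
Then V_out = V_DC · R2'/(R1 + R2') = 44.9 × 1.597/4.467 = 16.05 V.
(Unloaded it would be 26.5 V; the load pulls it down.)

V_out ≈ 16.1 V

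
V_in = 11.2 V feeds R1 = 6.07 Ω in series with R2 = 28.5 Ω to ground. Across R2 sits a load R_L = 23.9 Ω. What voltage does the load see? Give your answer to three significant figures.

The load sits in parallel with R2, giving an effective lower resistance R2' = R2·R_L/(R2+R_L) = 13.00 Ω.
Voltage divider with the loaded lower leg: V_out = 11.2 × 13.00/(6.07 + 13.00) = 11.2 × 0.6817 = 7.635 V.

V_out ≈ 7.63 V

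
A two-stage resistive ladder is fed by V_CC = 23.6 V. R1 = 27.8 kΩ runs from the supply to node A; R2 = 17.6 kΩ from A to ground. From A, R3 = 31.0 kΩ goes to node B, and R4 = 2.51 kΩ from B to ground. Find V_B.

Looking into the second stage from A: R3 + R4 = 33.51 kΩ appears in parallel with R2.
Effective lower resistance at A: R2 ‖ 33.51 = 11.54 kΩ.
So V_A = 23.6 × 0.2933 = 6.923 V.
Then the unloaded second divider: V_B = V_A × R4/(R3+R4) = 6.923 × 0.07490 = 0.5185 V.

V_B ≈ 0.519 V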